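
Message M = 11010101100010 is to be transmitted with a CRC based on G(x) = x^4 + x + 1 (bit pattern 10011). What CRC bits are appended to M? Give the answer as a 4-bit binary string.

1011

Append 4 zeros: 110101011000100000. Divide by 10011 (XOR where the leading bit is 1):
  pos 0: 11010 XOR 10011 = 01001
  pos 1: 10011 XOR 10011 = 00000
  pos 7: 11000 XOR 10011 = 01011
  pos 8: 10111 XOR 10011 = 00100
  pos 10: 10000 XOR 10011 = 00011
  pos 13: 11000 XOR 10011 = 01011
Remainder (last 4 bits) = 1011. This is the CRC / FCS.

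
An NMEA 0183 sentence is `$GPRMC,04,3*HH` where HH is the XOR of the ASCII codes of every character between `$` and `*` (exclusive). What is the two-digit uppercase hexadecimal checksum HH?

7C

XOR the ASCII codes of the payload characters:
  'G' = 0x47 → acc = 0x47
  'P' = 0x50 → acc = 0x17
  'R' = 0x52 → acc = 0x45
  'M' = 0x4D → acc = 0x08
  'C' = 0x43 → acc = 0x4B
  ',' = 0x2C → acc = 0x67
  '0' = 0x30 → acc = 0x57
  '4' = 0x34 → acc = 0x63
  ',' = 0x2C → acc = 0x4F
  '3' = 0x33 → acc = 0x7C
Checksum = 0x7C.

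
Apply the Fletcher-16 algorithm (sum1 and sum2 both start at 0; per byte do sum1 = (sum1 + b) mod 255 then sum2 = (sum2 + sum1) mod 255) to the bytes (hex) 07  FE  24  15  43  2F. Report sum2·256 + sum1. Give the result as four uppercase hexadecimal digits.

Running sums (mod 255):
  after byte 0 (07): sum1=7, sum2=7
  after byte 1 (FE): sum1=6, sum2=13
  after byte 2 (24): sum1=42, sum2=55
  after byte 3 (15): sum1=63, sum2=118
  after byte 4 (43): sum1=130, sum2=248
  after byte 5 (2F): sum1=177, sum2=170
Checksum = sum2·256 + sum1 = 170·256 + 177 = 43697 = 0xAAB1.

AAB1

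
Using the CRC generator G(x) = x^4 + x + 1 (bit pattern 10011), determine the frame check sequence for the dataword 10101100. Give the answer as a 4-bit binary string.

Append 4 zeros: 101011000000. Divide by 10011 (XOR where the leading bit is 1):
  pos 0: 10101 XOR 10011 = 00110
  pos 2: 11010 XOR 10011 = 01001
  pos 3: 10010 XOR 10011 = 00001
  pos 7: 10000 XOR 10011 = 00011
Remainder (last 4 bits) = 0011. This is the CRC / FCS.

0011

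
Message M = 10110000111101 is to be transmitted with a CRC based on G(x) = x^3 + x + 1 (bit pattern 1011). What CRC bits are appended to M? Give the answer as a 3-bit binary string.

010

Append 3 zeros: 10110000111101000. Divide by 1011 (XOR where the leading bit is 1):
  pos 0: 1011 XOR 1011 = 0000
  pos 8: 1111 XOR 1011 = 0100
  pos 9: 1000 XOR 1011 = 0011
  pos 11: 1110 XOR 1011 = 0101
  pos 12: 1010 XOR 1011 = 0001
Remainder (last 3 bits) = 010. This is the CRC / FCS.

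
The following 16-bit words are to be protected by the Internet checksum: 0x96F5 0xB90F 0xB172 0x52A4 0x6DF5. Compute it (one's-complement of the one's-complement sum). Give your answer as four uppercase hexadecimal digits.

3DEE

One's-complement addition (fold any carry out of bit 15 back into bit 0):
  0x96F5 + 0xB90F = 0x15004 → wrap carry → 0x5005
  0x5005 + 0xB172 = 0x10177 → wrap carry → 0x0178
  0x0178 + 0x52A4 = 0x0541C
  0x541C + 0x6DF5 = 0x0C211
One's-complement sum = 0xC211.
Checksum = ~0xC211 & 0xFFFF = 0x3DEE.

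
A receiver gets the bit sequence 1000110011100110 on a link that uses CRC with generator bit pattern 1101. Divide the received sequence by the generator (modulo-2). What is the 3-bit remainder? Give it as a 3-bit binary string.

010

Modulo-2 division of 1000110011100110 by 1101:
  pos 0: 1000 XOR 1101 = 0101
  pos 1: 1011 XOR 1101 = 0110
  pos 2: 1101 XOR 1101 = 0000
  pos 8: 1110 XOR 1101 = 0011
  pos 10: 1101 XOR 1101 = 0000
Remainder = 010 (nonzero — an error is detected).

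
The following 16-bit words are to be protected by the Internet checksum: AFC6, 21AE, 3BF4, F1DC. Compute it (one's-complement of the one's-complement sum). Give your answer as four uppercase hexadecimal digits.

One's-complement addition (fold any carry out of bit 15 back into bit 0):
  0xAFC6 + 0x21AE = 0x0D174
  0xD174 + 0x3BF4 = 0x10D68 → wrap carry → 0x0D69
  0x0D69 + 0xF1DC = 0x0FF45
One's-complement sum = 0xFF45.
Checksum = ~0xFF45 & 0xFFFF = 0x00BA.

00BA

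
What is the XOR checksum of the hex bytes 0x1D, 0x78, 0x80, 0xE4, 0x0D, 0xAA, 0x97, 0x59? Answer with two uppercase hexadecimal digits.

68

XOR the bytes together:
  start with 0x1D
  0x1D ⊕ 0x78 = 0x65
  0x65 ⊕ 0x80 = 0xE5
  0xE5 ⊕ 0xE4 = 0x01
  0x01 ⊕ 0x0D = 0x0C
  0x0C ⊕ 0xAA = 0xA6
  0xA6 ⊕ 0x97 = 0x31
  0x31 ⊕ 0x59 = 0x68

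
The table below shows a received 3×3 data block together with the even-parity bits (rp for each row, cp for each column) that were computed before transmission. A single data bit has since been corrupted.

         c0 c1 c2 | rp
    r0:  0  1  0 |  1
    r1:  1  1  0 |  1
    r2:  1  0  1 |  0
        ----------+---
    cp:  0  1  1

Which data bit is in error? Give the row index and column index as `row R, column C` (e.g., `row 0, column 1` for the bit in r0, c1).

Recompute each row's even parity and compare to rp:
  r0: data parity 1, sent rp 1 → ok
  r1: data parity 0, sent rp 1 → mismatch
  r2: data parity 0, sent rp 0 → ok
Recompute each column's even parity and compare to cp:
  c0: data parity 0, sent cp 0 → ok
  c1: data parity 0, sent cp 1 → mismatch
  c2: data parity 1, sent cp 1 → ok
Exactly one row (r1) and one column (c1) fail → the flipped bit is at their intersection.

row 1, column 1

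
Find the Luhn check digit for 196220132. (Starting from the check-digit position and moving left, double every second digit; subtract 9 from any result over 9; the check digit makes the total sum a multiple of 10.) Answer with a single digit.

1

Partial digits right→left: 2 3 1 0 2 2 6 9 1
Double every second digit counting from the check-digit position (so the 1st, 3rd, 5th, ... of the partial from the right).
  doubled (with −9 where >9): 4 2 4 3 2 → sum 15
  kept as-is: 3 0 2 9 → sum 14
Total = 15 + 14 = 29.
Check digit = (10 − (29 mod 10)) mod 10 = 1.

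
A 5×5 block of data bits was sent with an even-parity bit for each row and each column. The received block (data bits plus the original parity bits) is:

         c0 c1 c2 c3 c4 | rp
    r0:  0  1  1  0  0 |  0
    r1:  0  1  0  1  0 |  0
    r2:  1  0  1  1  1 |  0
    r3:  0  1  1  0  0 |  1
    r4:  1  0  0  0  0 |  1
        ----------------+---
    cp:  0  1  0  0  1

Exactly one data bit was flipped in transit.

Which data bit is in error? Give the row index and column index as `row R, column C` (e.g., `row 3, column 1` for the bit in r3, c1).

Recompute each row's even parity and compare to rp:
  r0: data parity 0, sent rp 0 → ok
  r1: data parity 0, sent rp 0 → ok
  r2: data parity 0, sent rp 0 → ok
  r3: data parity 0, sent rp 1 → mismatch
  r4: data parity 1, sent rp 1 → ok
Recompute each column's even parity and compare to cp:
  c0: data parity 0, sent cp 0 → ok
  c1: data parity 1, sent cp 1 → ok
  c2: data parity 1, sent cp 0 → mismatch
  c3: data parity 0, sent cp 0 → ok
  c4: data parity 1, sent cp 1 → ok
Exactly one row (r3) and one column (c2) fail → the flipped bit is at their intersection.

row 3, column 2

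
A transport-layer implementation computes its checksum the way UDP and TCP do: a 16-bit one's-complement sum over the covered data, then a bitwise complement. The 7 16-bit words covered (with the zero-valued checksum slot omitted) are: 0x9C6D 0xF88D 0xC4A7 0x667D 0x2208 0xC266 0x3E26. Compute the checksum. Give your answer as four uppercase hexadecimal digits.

1D4A

One's-complement addition (fold any carry out of bit 15 back into bit 0):
  0x9C6D + 0xF88D = 0x194FA → wrap carry → 0x94FB
  0x94FB + 0xC4A7 = 0x159A2 → wrap carry → 0x59A3
  0x59A3 + 0x667D = 0x0C020
  0xC020 + 0x2208 = 0x0E228
  0xE228 + 0xC266 = 0x1A48E → wrap carry → 0xA48F
  0xA48F + 0x3E26 = 0x0E2B5
One's-complement sum = 0xE2B5.
Checksum = ~0xE2B5 & 0xFFFF = 0x1D4A.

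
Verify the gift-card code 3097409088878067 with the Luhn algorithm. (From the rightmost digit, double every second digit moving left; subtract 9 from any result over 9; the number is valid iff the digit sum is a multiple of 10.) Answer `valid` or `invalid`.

invalid

From the right, keep odd positions and double even positions (subtract 9 from any doubled value over 9):
  doubled (positions 2,4,...): 3 7 7 7 9 8 9 6 → sum 56
  kept (positions 1,3,...): 7 0 7 8 0 0 7 0 → sum 29
Total = 85.
85 mod 10 = 5, so the number is invalid.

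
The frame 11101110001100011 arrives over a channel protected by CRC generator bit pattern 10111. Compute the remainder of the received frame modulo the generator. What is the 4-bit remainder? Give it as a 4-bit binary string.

0000

Modulo-2 division of 11101110001100011 by 10111:
  pos 0: 11101 XOR 10111 = 01010
  pos 1: 10101 XOR 10111 = 00010
  pos 4: 10100 XOR 10111 = 00011
  pos 7: 11011 XOR 10111 = 01100
  pos 8: 11000 XOR 10111 = 01111
  pos 9: 11110 XOR 10111 = 01001
  pos 10: 10010 XOR 10111 = 00101
  pos 12: 10111 XOR 10111 = 00000
Remainder = 0000 (zero — the frame passes the CRC check).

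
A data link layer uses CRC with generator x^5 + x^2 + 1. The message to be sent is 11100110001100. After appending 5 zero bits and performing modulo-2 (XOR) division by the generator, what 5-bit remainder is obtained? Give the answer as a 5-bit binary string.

Append 5 zeros: 1110011000110000000. Divide by 100101 (XOR where the leading bit is 1):
  pos 0: 111001 XOR 100101 = 011100
  pos 1: 111001 XOR 100101 = 011100
  pos 2: 111000 XOR 100101 = 011101
  pos 3: 111010 XOR 100101 = 011111
  pos 4: 111110 XOR 100101 = 011011
  pos 5: 110111 XOR 100101 = 010010
  pos 6: 100101 XOR 100101 = 000000
Remainder (last 5 bits) = 00000. This is the CRC / FCS.

00000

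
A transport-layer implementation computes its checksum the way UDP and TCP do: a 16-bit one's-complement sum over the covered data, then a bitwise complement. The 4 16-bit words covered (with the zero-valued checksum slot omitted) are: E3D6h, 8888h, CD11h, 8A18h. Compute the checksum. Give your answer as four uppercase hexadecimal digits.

One's-complement addition (fold any carry out of bit 15 back into bit 0):
  0xE3D6 + 0x8888 = 0x16C5E → wrap carry → 0x6C5F
  0x6C5F + 0xCD11 = 0x13970 → wrap carry → 0x3971
  0x3971 + 0x8A18 = 0x0C389
One's-complement sum = 0xC389.
Checksum = ~0xC389 & 0xFFFF = 0x3C76.

3C76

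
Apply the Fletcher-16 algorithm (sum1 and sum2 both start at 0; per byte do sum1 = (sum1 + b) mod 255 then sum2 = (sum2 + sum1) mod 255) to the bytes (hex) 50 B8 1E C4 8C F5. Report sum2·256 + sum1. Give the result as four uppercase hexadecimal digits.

Running sums (mod 255):
  after byte 0 (50): sum1=80, sum2=80
  after byte 1 (B8): sum1=9, sum2=89
  after byte 2 (1E): sum1=39, sum2=128
  after byte 3 (C4): sum1=235, sum2=108
  after byte 4 (8C): sum1=120, sum2=228
  after byte 5 (F5): sum1=110, sum2=83
Checksum = sum2·256 + sum1 = 83·256 + 110 = 21358 = 0x536E.

536E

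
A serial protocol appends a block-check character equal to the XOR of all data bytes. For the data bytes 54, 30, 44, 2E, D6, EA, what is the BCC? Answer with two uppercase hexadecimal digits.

XOR the bytes together:
  start with 0x54
  0x54 ⊕ 0x30 = 0x64
  0x64 ⊕ 0x44 = 0x20
  0x20 ⊕ 0x2E = 0x0E
  0x0E ⊕ 0xD6 = 0xD8
  0xD8 ⊕ 0xEA = 0x32

32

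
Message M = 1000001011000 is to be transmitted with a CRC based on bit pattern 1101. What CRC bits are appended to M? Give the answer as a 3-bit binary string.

Append 3 zeros: 1000001011000000. Divide by 1101 (XOR where the leading bit is 1):
  pos 0: 1000 XOR 1101 = 0101
  pos 1: 1010 XOR 1101 = 0111
  pos 2: 1110 XOR 1101 = 0011
  pos 4: 1110 XOR 1101 = 0011
  pos 6: 1111 XOR 1101 = 0010
  pos 8: 1000 XOR 1101 = 0101
  pos 9: 1010 XOR 1101 = 0111
  pos 10: 1110 XOR 1101 = 0011
  pos 12: 1100 XOR 1101 = 0001
Remainder (last 3 bits) = 001. This is the CRC / FCS.

001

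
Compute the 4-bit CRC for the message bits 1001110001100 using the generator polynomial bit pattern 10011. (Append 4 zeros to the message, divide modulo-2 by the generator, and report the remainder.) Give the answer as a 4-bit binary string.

1001

Append 4 zeros: 10011100011000000. Divide by 10011 (XOR where the leading bit is 1):
  pos 0: 10011 XOR 10011 = 00000
  pos 5: 10001 XOR 10011 = 00010
  pos 8: 10100 XOR 10011 = 00111
  pos 10: 11100 XOR 10011 = 01111
  pos 11: 11110 XOR 10011 = 01101
  pos 12: 11010 XOR 10011 = 01001
Remainder (last 4 bits) = 1001. This is the CRC / FCS.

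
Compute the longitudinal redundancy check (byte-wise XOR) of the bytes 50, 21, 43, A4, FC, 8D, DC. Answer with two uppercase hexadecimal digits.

3B

XOR the bytes together:
  start with 0x50
  0x50 ⊕ 0x21 = 0x71
  0x71 ⊕ 0x43 = 0x32
  0x32 ⊕ 0xA4 = 0x96
  0x96 ⊕ 0xFC = 0x6A
  0x6A ⊕ 0x8D = 0xE7
  0xE7 ⊕ 0xDC = 0x3B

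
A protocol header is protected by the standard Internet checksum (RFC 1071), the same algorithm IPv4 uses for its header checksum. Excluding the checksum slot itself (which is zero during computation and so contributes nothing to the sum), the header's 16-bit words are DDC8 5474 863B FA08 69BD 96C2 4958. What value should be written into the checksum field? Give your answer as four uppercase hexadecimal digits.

03A6

One's-complement addition (fold any carry out of bit 15 back into bit 0):
  0xDDC8 + 0x5474 = 0x1323C → wrap carry → 0x323D
  0x323D + 0x863B = 0x0B878
  0xB878 + 0xFA08 = 0x1B280 → wrap carry → 0xB281
  0xB281 + 0x69BD = 0x11C3E → wrap carry → 0x1C3F
  0x1C3F + 0x96C2 = 0x0B301
  0xB301 + 0x4958 = 0x0FC59
One's-complement sum = 0xFC59.
Checksum = ~0xFC59 & 0xFFFF = 0x03A6.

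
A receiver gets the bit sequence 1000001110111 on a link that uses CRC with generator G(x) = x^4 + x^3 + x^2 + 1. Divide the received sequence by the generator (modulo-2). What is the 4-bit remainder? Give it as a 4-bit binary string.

Modulo-2 division of 1000001110111 by 11101:
  pos 0: 10000 XOR 11101 = 01101
  pos 1: 11010 XOR 11101 = 00111
  pos 3: 11111 XOR 11101 = 00010
  pos 6: 10101 XOR 11101 = 01000
  pos 7: 10001 XOR 11101 = 01100
  pos 8: 11001 XOR 11101 = 00100
Remainder = 0100 (nonzero — an error is detected).

0100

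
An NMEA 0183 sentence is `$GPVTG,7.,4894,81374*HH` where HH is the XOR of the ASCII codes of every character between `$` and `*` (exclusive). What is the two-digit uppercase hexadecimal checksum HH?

5F

XOR the ASCII codes of the payload characters:
  'G' = 0x47 → acc = 0x47
  'P' = 0x50 → acc = 0x17
  'V' = 0x56 → acc = 0x41
  'T' = 0x54 → acc = 0x15
  'G' = 0x47 → acc = 0x52
  ',' = 0x2C → acc = 0x7E
  '7' = 0x37 → acc = 0x49
  '.' = 0x2E → acc = 0x67
  ',' = 0x2C → acc = 0x4B
  '4' = 0x34 → acc = 0x7F
  '8' = 0x38 → acc = 0x47
  '9' = 0x39 → acc = 0x7E
  '4' = 0x34 → acc = 0x4A
  ',' = 0x2C → acc = 0x66
  '8' = 0x38 → acc = 0x5E
  '1' = 0x31 → acc = 0x6F
  '3' = 0x33 → acc = 0x5C
  '7' = 0x37 → acc = 0x6B
  '4' = 0x34 → acc = 0x5F
Checksum = 0x5F.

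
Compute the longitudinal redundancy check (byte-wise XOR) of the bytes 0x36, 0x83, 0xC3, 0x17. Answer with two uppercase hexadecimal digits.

61

XOR the bytes together:
  start with 0x36
  0x36 ⊕ 0x83 = 0xB5
  0xB5 ⊕ 0xC3 = 0x76
  0x76 ⊕ 0x17 = 0x61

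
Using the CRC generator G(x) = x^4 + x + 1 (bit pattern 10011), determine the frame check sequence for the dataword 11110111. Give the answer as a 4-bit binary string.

1111

Append 4 zeros: 111101110000. Divide by 10011 (XOR where the leading bit is 1):
  pos 0: 11110 XOR 10011 = 01101
  pos 1: 11011 XOR 10011 = 01000
  pos 2: 10001 XOR 10011 = 00010
  pos 5: 10100 XOR 10011 = 00111
  pos 7: 11100 XOR 10011 = 01111
Remainder (last 4 bits) = 1111. This is the CRC / FCS.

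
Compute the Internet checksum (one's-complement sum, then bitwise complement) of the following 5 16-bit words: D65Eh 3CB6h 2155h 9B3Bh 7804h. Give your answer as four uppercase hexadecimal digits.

B855

One's-complement addition (fold any carry out of bit 15 back into bit 0):
  0xD65E + 0x3CB6 = 0x11314 → wrap carry → 0x1315
  0x1315 + 0x2155 = 0x0346A
  0x346A + 0x9B3B = 0x0CFA5
  0xCFA5 + 0x7804 = 0x147A9 → wrap carry → 0x47AA
One's-complement sum = 0x47AA.
Checksum = ~0x47AA & 0xFFFF = 0xB855.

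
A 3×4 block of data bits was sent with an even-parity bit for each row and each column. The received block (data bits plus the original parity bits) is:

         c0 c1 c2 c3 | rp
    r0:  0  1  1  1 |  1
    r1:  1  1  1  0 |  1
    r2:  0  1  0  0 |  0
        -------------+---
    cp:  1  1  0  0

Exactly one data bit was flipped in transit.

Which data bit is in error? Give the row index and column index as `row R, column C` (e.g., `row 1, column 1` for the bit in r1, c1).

Recompute each row's even parity and compare to rp:
  r0: data parity 1, sent rp 1 → ok
  r1: data parity 1, sent rp 1 → ok
  r2: data parity 1, sent rp 0 → mismatch
Recompute each column's even parity and compare to cp:
  c0: data parity 1, sent cp 1 → ok
  c1: data parity 1, sent cp 1 → ok
  c2: data parity 0, sent cp 0 → ok
  c3: data parity 1, sent cp 0 → mismatch
Exactly one row (r2) and one column (c3) fail → the flipped bit is at their intersection.

row 2, column 3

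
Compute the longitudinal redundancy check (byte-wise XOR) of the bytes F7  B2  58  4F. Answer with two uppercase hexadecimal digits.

XOR the bytes together:
  start with 0xF7
  0xF7 ⊕ 0xB2 = 0x45
  0x45 ⊕ 0x58 = 0x1D
  0x1D ⊕ 0x4F = 0x52

52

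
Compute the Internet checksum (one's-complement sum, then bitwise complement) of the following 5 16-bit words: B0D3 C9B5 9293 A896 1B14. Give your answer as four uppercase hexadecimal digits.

One's-complement addition (fold any carry out of bit 15 back into bit 0):
  0xB0D3 + 0xC9B5 = 0x17A88 → wrap carry → 0x7A89
  0x7A89 + 0x9293 = 0x10D1C → wrap carry → 0x0D1D
  0x0D1D + 0xA896 = 0x0B5B3
  0xB5B3 + 0x1B14 = 0x0D0C7
One's-complement sum = 0xD0C7.
Checksum = ~0xD0C7 & 0xFFFF = 0x2F38.

2F38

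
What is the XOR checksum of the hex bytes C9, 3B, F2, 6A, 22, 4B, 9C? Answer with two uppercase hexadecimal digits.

XOR the bytes together:
  start with 0xC9
  0xC9 ⊕ 0x3B = 0xF2
  0xF2 ⊕ 0xF2 = 0x00
  0x00 ⊕ 0x6A = 0x6A
  0x6A ⊕ 0x22 = 0x48
  0x48 ⊕ 0x4B = 0x03
  0x03 ⊕ 0x9C = 0x9F

9F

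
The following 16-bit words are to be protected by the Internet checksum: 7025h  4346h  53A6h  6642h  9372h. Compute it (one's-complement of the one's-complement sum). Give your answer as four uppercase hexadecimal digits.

One's-complement addition (fold any carry out of bit 15 back into bit 0):
  0x7025 + 0x4346 = 0x0B36B
  0xB36B + 0x53A6 = 0x10711 → wrap carry → 0x0712
  0x0712 + 0x6642 = 0x06D54
  0x6D54 + 0x9372 = 0x100C6 → wrap carry → 0x00C7
One's-complement sum = 0x00C7.
Checksum = ~0x00C7 & 0xFFFF = 0xFF38.

FF38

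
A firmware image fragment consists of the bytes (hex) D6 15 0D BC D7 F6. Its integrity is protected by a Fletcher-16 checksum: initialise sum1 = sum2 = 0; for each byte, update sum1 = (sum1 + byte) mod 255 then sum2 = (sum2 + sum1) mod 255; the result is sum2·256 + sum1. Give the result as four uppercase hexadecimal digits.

Running sums (mod 255):
  after byte 0 (D6): sum1=214, sum2=214
  after byte 1 (15): sum1=235, sum2=194
  after byte 2 (0D): sum1=248, sum2=187
  after byte 3 (BC): sum1=181, sum2=113
  after byte 4 (D7): sum1=141, sum2=254
  after byte 5 (F6): sum1=132, sum2=131
Checksum = sum2·256 + sum1 = 131·256 + 132 = 33668 = 0x8384.

8384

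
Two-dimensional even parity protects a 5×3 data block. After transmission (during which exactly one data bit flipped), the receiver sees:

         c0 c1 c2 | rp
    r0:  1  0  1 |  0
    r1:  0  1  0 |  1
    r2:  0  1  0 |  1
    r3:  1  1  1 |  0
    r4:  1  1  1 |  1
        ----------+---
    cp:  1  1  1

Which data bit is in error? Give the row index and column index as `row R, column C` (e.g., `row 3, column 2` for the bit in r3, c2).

row 3, column 1

Recompute each row's even parity and compare to rp:
  r0: data parity 0, sent rp 0 → ok
  r1: data parity 1, sent rp 1 → ok
  r2: data parity 1, sent rp 1 → ok
  r3: data parity 1, sent rp 0 → mismatch
  r4: data parity 1, sent rp 1 → ok
Recompute each column's even parity and compare to cp:
  c0: data parity 1, sent cp 1 → ok
  c1: data parity 0, sent cp 1 → mismatch
  c2: data parity 1, sent cp 1 → ok
Exactly one row (r3) and one column (c1) fail → the flipped bit is at their intersection.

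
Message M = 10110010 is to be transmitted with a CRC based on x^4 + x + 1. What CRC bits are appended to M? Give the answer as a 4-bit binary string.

0111

Append 4 zeros: 101100100000. Divide by 10011 (XOR where the leading bit is 1):
  pos 0: 10110 XOR 10011 = 00101
  pos 2: 10101 XOR 10011 = 00110
  pos 4: 11000 XOR 10011 = 01011
  pos 5: 10110 XOR 10011 = 00101
  pos 7: 10100 XOR 10011 = 00111
Remainder (last 4 bits) = 0111. This is the CRC / FCS.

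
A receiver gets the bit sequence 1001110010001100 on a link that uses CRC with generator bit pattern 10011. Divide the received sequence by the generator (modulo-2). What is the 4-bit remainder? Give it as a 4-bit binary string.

Modulo-2 division of 1001110010001100 by 10011:
  pos 0: 10011 XOR 10011 = 00000
  pos 5: 10010 XOR 10011 = 00001
  pos 9: 10011 XOR 10011 = 00000
Remainder = 0000 (zero — the frame passes the CRC check).

0000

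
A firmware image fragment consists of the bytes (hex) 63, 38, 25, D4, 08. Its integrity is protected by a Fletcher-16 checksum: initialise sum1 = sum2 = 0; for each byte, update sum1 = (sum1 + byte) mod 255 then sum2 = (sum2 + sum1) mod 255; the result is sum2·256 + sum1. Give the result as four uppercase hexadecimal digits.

F29D

Running sums (mod 255):
  after byte 0 (63): sum1=99, sum2=99
  after byte 1 (38): sum1=155, sum2=254
  after byte 2 (25): sum1=192, sum2=191
  after byte 3 (D4): sum1=149, sum2=85
  after byte 4 (08): sum1=157, sum2=242
Checksum = sum2·256 + sum1 = 242·256 + 157 = 62109 = 0xF29D.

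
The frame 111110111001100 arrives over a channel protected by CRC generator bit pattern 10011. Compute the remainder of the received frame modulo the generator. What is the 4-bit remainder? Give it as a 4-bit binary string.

Modulo-2 division of 111110111001100 by 10011:
  pos 0: 11111 XOR 10011 = 01100
  pos 1: 11000 XOR 10011 = 01011
  pos 2: 10111 XOR 10011 = 00100
  pos 4: 10011 XOR 10011 = 00000
Remainder = 1100 (nonzero — an error is detected).

1100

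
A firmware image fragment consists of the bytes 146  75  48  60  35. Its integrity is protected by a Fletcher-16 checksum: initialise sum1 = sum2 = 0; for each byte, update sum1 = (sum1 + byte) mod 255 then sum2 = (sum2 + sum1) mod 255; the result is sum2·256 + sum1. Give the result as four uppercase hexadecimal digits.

366D

Running sums (mod 255):
  after byte 0 (146): sum1=146, sum2=146
  after byte 1 (75): sum1=221, sum2=112
  after byte 2 (48): sum1=14, sum2=126
  after byte 3 (60): sum1=74, sum2=200
  after byte 4 (35): sum1=109, sum2=54
Checksum = sum2·256 + sum1 = 54·256 + 109 = 13933 = 0x366D.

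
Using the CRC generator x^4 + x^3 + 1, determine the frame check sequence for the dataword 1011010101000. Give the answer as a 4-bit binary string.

Append 4 zeros: 10110101010000000. Divide by 11001 (XOR where the leading bit is 1):
  pos 0: 10110 XOR 11001 = 01111
  pos 1: 11111 XOR 11001 = 00110
  pos 3: 11001 XOR 11001 = 00000
  pos 9: 10000 XOR 11001 = 01001
  pos 10: 10010 XOR 11001 = 01011
  pos 11: 10110 XOR 11001 = 01111
  pos 12: 11110 XOR 11001 = 00111
Remainder (last 4 bits) = 0111. This is the CRC / FCS.

0111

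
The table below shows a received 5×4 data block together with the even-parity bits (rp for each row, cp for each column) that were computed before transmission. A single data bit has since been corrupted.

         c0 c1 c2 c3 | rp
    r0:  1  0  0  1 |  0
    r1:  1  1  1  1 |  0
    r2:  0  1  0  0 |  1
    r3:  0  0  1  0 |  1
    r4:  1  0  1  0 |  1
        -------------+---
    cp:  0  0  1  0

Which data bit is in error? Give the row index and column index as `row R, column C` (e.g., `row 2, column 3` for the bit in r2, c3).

Recompute each row's even parity and compare to rp:
  r0: data parity 0, sent rp 0 → ok
  r1: data parity 0, sent rp 0 → ok
  r2: data parity 1, sent rp 1 → ok
  r3: data parity 1, sent rp 1 → ok
  r4: data parity 0, sent rp 1 → mismatch
Recompute each column's even parity and compare to cp:
  c0: data parity 1, sent cp 0 → mismatch
  c1: data parity 0, sent cp 0 → ok
  c2: data parity 1, sent cp 1 → ok
  c3: data parity 0, sent cp 0 → ok
Exactly one row (r4) and one column (c0) fail → the flipped bit is at their intersection.

row 4, column 0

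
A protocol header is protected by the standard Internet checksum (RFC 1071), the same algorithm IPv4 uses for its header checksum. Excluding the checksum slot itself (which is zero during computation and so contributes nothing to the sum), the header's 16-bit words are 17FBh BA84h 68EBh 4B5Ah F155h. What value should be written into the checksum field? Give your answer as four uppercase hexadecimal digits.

87E4

One's-complement addition (fold any carry out of bit 15 back into bit 0):
  0x17FB + 0xBA84 = 0x0D27F
  0xD27F + 0x68EB = 0x13B6A → wrap carry → 0x3B6B
  0x3B6B + 0x4B5A = 0x086C5
  0x86C5 + 0xF155 = 0x1781A → wrap carry → 0x781B
One's-complement sum = 0x781B.
Checksum = ~0x781B & 0xFFFF = 0x87E4.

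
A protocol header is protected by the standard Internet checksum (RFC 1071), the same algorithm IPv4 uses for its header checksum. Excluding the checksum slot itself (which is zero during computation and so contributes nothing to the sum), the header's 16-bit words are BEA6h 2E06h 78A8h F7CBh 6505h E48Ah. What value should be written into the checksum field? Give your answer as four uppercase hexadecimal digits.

594E

One's-complement addition (fold any carry out of bit 15 back into bit 0):
  0xBEA6 + 0x2E06 = 0x0ECAC
  0xECAC + 0x78A8 = 0x16554 → wrap carry → 0x6555
  0x6555 + 0xF7CB = 0x15D20 → wrap carry → 0x5D21
  0x5D21 + 0x6505 = 0x0C226
  0xC226 + 0xE48A = 0x1A6B0 → wrap carry → 0xA6B1
One's-complement sum = 0xA6B1.
Checksum = ~0xA6B1 & 0xFFFF = 0x594E.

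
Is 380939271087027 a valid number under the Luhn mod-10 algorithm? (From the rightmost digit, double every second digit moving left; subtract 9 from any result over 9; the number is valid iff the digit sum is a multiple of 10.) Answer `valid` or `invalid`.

invalid

From the right, keep odd positions and double even positions (subtract 9 from any doubled value over 9):
  doubled (positions 2,4,...): 4 5 0 5 9 9 7 → sum 39
  kept (positions 1,3,...): 7 0 8 1 2 3 0 3 → sum 24
Total = 63.
63 mod 10 = 3, so the number is invalid.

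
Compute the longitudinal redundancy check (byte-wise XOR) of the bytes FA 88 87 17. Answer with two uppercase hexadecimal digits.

XOR the bytes together:
  start with 0xFA
  0xFA ⊕ 0x88 = 0x72
  0x72 ⊕ 0x87 = 0xF5
  0xF5 ⊕ 0x17 = 0xE2

E2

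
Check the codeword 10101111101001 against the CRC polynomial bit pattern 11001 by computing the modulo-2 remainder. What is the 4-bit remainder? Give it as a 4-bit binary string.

1010

Modulo-2 division of 10101111101001 by 11001:
  pos 0: 10101 XOR 11001 = 01100
  pos 1: 11001 XOR 11001 = 00000
  pos 6: 11101 XOR 11001 = 00100
  pos 8: 10000 XOR 11001 = 01001
  pos 9: 10011 XOR 11001 = 01010
Remainder = 1010 (nonzero — an error is detected).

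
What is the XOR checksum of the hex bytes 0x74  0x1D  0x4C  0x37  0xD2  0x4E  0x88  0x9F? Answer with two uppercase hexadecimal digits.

99

XOR the bytes together:
  start with 0x74
  0x74 ⊕ 0x1D = 0x69
  0x69 ⊕ 0x4C = 0x25
  0x25 ⊕ 0x37 = 0x12
  0x12 ⊕ 0xD2 = 0xC0
  0xC0 ⊕ 0x4E = 0x8E
  0x8E ⊕ 0x88 = 0x06
  0x06 ⊕ 0x9F = 0x99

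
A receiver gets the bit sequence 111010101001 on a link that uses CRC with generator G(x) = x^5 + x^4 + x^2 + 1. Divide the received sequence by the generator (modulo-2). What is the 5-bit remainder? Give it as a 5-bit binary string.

00111

Modulo-2 division of 111010101001 by 110101:
  pos 0: 111010 XOR 110101 = 001111
  pos 2: 111110 XOR 110101 = 001011
  pos 4: 101110 XOR 110101 = 011011
  pos 5: 110110 XOR 110101 = 000011
Remainder = 00111 (nonzero — an error is detected).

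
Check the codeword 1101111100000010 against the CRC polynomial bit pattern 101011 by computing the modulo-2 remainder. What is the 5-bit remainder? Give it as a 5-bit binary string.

00000

Modulo-2 division of 1101111100000010 by 101011:
  pos 0: 110111 XOR 101011 = 011100
  pos 1: 111001 XOR 101011 = 010010
  pos 2: 100101 XOR 101011 = 001110
  pos 4: 111000 XOR 101011 = 010011
  pos 5: 100110 XOR 101011 = 001101
  pos 7: 110100 XOR 101011 = 011111
  pos 8: 111110 XOR 101011 = 010101
  pos 9: 101011 XOR 101011 = 000000
Remainder = 00000 (zero — the frame passes the CRC check).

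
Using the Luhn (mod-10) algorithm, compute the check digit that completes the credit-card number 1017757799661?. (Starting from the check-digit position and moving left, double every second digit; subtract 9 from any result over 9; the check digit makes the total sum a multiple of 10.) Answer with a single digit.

Partial digits right→left: 1 6 6 9 9 7 7 5 7 7 1 0 1
Double every second digit counting from the check-digit position (so the 1st, 3rd, 5th, ... of the partial from the right).
  doubled (with −9 where >9): 2 3 9 5 5 2 2 → sum 28
  kept as-is: 6 9 7 5 7 0 → sum 34
Total = 28 + 34 = 62.
Check digit = (10 − (62 mod 10)) mod 10 = 8.

8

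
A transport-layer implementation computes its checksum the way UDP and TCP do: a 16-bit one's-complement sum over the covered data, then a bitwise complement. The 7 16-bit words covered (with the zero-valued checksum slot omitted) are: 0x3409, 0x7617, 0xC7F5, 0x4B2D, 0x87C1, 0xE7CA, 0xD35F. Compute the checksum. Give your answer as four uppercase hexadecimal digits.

FFCF

One's-complement addition (fold any carry out of bit 15 back into bit 0):
  0x3409 + 0x7617 = 0x0AA20
  0xAA20 + 0xC7F5 = 0x17215 → wrap carry → 0x7216
  0x7216 + 0x4B2D = 0x0BD43
  0xBD43 + 0x87C1 = 0x14504 → wrap carry → 0x4505
  0x4505 + 0xE7CA = 0x12CCF → wrap carry → 0x2CD0
  0x2CD0 + 0xD35F = 0x1002F → wrap carry → 0x0030
One's-complement sum = 0x0030.
Checksum = ~0x0030 & 0xFFFF = 0xFFCF.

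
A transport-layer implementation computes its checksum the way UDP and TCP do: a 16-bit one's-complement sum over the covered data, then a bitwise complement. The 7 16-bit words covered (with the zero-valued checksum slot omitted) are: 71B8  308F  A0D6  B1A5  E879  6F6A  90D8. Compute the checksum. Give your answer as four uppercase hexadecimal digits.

One's-complement addition (fold any carry out of bit 15 back into bit 0):
  0x71B8 + 0x308F = 0x0A247
  0xA247 + 0xA0D6 = 0x1431D → wrap carry → 0x431E
  0x431E + 0xB1A5 = 0x0F4C3
  0xF4C3 + 0xE879 = 0x1DD3C → wrap carry → 0xDD3D
  0xDD3D + 0x6F6A = 0x14CA7 → wrap carry → 0x4CA8
  0x4CA8 + 0x90D8 = 0x0DD80
One's-complement sum = 0xDD80.
Checksum = ~0xDD80 & 0xFFFF = 0x227F.

227F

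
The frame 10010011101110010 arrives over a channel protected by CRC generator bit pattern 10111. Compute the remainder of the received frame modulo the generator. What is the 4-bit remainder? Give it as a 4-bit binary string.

Modulo-2 division of 10010011101110010 by 10111:
  pos 0: 10010 XOR 10111 = 00101
  pos 2: 10101 XOR 10111 = 00010
  pos 5: 10110 XOR 10111 = 00001
  pos 9: 11110 XOR 10111 = 01001
  pos 10: 10010 XOR 10111 = 00101
  pos 12: 10110 XOR 10111 = 00001
Remainder = 0001 (nonzero — an error is detected).

0001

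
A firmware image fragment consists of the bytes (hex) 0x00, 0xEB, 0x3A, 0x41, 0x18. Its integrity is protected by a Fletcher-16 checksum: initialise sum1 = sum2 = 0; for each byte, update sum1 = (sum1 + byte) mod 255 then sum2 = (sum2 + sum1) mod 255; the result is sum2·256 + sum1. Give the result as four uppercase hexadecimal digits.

Running sums (mod 255):
  after byte 0 (0x00): sum1=0, sum2=0
  after byte 1 (0xEB): sum1=235, sum2=235
  after byte 2 (0x3A): sum1=38, sum2=18
  after byte 3 (0x41): sum1=103, sum2=121
  after byte 4 (0x18): sum1=127, sum2=248
Checksum = sum2·256 + sum1 = 248·256 + 127 = 63615 = 0xF87F.

F87F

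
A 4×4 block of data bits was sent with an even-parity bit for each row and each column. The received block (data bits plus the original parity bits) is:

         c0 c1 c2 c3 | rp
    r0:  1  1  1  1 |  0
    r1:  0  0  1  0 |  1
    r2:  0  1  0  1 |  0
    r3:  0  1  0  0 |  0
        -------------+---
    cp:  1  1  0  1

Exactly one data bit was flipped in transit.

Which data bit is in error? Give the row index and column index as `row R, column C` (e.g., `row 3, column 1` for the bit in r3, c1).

Recompute each row's even parity and compare to rp:
  r0: data parity 0, sent rp 0 → ok
  r1: data parity 1, sent rp 1 → ok
  r2: data parity 0, sent rp 0 → ok
  r3: data parity 1, sent rp 0 → mismatch
Recompute each column's even parity and compare to cp:
  c0: data parity 1, sent cp 1 → ok
  c1: data parity 1, sent cp 1 → ok
  c2: data parity 0, sent cp 0 → ok
  c3: data parity 0, sent cp 1 → mismatch
Exactly one row (r3) and one column (c3) fail → the flipped bit is at their intersection.

row 3, column 3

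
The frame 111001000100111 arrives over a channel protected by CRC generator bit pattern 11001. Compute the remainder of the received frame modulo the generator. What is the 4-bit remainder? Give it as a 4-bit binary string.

Modulo-2 division of 111001000100111 by 11001:
  pos 0: 11100 XOR 11001 = 00101
  pos 2: 10110 XOR 11001 = 01111
  pos 3: 11110 XOR 11001 = 00111
  pos 5: 11101 XOR 11001 = 00100
  pos 7: 10000 XOR 11001 = 01001
  pos 8: 10011 XOR 11001 = 01010
  pos 9: 10101 XOR 11001 = 01100
  pos 10: 11001 XOR 11001 = 00000
Remainder = 0000 (zero — the frame passes the CRC check).

0000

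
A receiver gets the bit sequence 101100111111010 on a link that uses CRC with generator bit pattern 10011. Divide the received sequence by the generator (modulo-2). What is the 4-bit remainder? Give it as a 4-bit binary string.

0101

Modulo-2 division of 101100111111010 by 10011:
  pos 0: 10110 XOR 10011 = 00101
  pos 2: 10101 XOR 10011 = 00110
  pos 4: 11011 XOR 10011 = 01000
  pos 5: 10001 XOR 10011 = 00010
  pos 8: 10110 XOR 10011 = 00101
  pos 10: 10110 XOR 10011 = 00101
Remainder = 0101 (nonzero — an error is detected).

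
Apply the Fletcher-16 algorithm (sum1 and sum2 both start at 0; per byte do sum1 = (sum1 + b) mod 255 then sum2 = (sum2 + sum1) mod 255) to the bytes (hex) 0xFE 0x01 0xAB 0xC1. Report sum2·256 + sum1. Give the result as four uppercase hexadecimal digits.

Running sums (mod 255):
  after byte 0 (0xFE): sum1=254, sum2=254
  after byte 1 (0x01): sum1=0, sum2=254
  after byte 2 (0xAB): sum1=171, sum2=170
  after byte 3 (0xC1): sum1=109, sum2=24
Checksum = sum2·256 + sum1 = 24·256 + 109 = 6253 = 0x186D.

186D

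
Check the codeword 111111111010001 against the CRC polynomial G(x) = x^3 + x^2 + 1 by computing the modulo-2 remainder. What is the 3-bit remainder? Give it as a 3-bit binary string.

001

Modulo-2 division of 111111111010001 by 1101:
  pos 0: 1111 XOR 1101 = 0010
  pos 2: 1011 XOR 1101 = 0110
  pos 3: 1101 XOR 1101 = 0000
  pos 7: 1101 XOR 1101 = 0000
Remainder = 001 (nonzero — an error is detected).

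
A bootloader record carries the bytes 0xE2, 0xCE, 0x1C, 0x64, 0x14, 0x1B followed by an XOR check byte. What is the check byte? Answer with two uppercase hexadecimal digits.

5B

XOR the bytes together:
  start with 0xE2
  0xE2 ⊕ 0xCE = 0x2C
  0x2C ⊕ 0x1C = 0x30
  0x30 ⊕ 0x64 = 0x54
  0x54 ⊕ 0x14 = 0x40
  0x40 ⊕ 0x1B = 0x5B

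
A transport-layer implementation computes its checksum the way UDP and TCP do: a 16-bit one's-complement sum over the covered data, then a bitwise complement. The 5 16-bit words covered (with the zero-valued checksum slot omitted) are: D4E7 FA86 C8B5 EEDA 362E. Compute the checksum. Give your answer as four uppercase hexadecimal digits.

One's-complement addition (fold any carry out of bit 15 back into bit 0):
  0xD4E7 + 0xFA86 = 0x1CF6D → wrap carry → 0xCF6E
  0xCF6E + 0xC8B5 = 0x19823 → wrap carry → 0x9824
  0x9824 + 0xEEDA = 0x186FE → wrap carry → 0x86FF
  0x86FF + 0x362E = 0x0BD2D
One's-complement sum = 0xBD2D.
Checksum = ~0xBD2D & 0xFFFF = 0x42D2.

42D2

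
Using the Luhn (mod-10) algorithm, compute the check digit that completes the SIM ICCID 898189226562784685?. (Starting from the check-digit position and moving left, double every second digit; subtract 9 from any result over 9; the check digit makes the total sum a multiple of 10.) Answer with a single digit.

3

Partial digits right→left: 5 8 6 4 8 7 2 6 5 6 2 2 9 8 1 8 9 8
Double every second digit counting from the check-digit position (so the 1st, 3rd, 5th, ... of the partial from the right).
  doubled (with −9 where >9): 1 3 7 4 1 4 9 2 9 → sum 40
  kept as-is: 8 4 7 6 6 2 8 8 8 → sum 57
Total = 40 + 57 = 97.
Check digit = (10 − (97 mod 10)) mod 10 = 3.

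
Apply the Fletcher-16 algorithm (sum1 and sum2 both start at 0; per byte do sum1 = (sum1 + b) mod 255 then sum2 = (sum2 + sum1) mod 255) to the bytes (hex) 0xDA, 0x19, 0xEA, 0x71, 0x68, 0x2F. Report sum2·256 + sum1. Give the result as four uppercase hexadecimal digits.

Running sums (mod 255):
  after byte 0 (0xDA): sum1=218, sum2=218
  after byte 1 (0x19): sum1=243, sum2=206
  after byte 2 (0xEA): sum1=222, sum2=173
  after byte 3 (0x71): sum1=80, sum2=253
  after byte 4 (0x68): sum1=184, sum2=182
  after byte 5 (0x2F): sum1=231, sum2=158
Checksum = sum2·256 + sum1 = 158·256 + 231 = 40679 = 0x9EE7.

9EE7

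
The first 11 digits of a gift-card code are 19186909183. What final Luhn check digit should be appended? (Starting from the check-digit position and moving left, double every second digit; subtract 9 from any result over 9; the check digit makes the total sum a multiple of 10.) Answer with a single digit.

2

Partial digits right→left: 3 8 1 9 0 9 6 8 1 9 1
Double every second digit counting from the check-digit position (so the 1st, 3rd, 5th, ... of the partial from the right).
  doubled (with −9 where >9): 6 2 0 3 2 2 → sum 15
  kept as-is: 8 9 9 8 9 → sum 43
Total = 15 + 43 = 58.
Check digit = (10 − (58 mod 10)) mod 10 = 2.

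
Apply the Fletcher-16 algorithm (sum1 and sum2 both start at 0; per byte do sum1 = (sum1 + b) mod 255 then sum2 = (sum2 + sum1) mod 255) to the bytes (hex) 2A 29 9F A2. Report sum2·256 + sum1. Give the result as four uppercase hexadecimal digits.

0695

Running sums (mod 255):
  after byte 0 (2A): sum1=42, sum2=42
  after byte 1 (29): sum1=83, sum2=125
  after byte 2 (9F): sum1=242, sum2=112
  after byte 3 (A2): sum1=149, sum2=6
Checksum = sum2·256 + sum1 = 6·256 + 149 = 1685 = 0x0695.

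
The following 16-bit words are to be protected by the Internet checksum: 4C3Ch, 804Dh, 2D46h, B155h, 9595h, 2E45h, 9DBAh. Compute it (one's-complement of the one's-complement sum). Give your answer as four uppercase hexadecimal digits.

One's-complement addition (fold any carry out of bit 15 back into bit 0):
  0x4C3C + 0x804D = 0x0CC89
  0xCC89 + 0x2D46 = 0x0F9CF
  0xF9CF + 0xB155 = 0x1AB24 → wrap carry → 0xAB25
  0xAB25 + 0x9595 = 0x140BA → wrap carry → 0x40BB
  0x40BB + 0x2E45 = 0x06F00
  0x6F00 + 0x9DBA = 0x10CBA → wrap carry → 0x0CBB
One's-complement sum = 0x0CBB.
Checksum = ~0x0CBB & 0xFFFF = 0xF344.

F344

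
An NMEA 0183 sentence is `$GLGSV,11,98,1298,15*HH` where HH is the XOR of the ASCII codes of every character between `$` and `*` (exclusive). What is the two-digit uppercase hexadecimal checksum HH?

4E

XOR the ASCII codes of the payload characters:
  'G' = 0x47 → acc = 0x47
  'L' = 0x4C → acc = 0x0B
  'G' = 0x47 → acc = 0x4C
  'S' = 0x53 → acc = 0x1F
  'V' = 0x56 → acc = 0x49
  ',' = 0x2C → acc = 0x65
  '1' = 0x31 → acc = 0x54
  '1' = 0x31 → acc = 0x65
  ',' = 0x2C → acc = 0x49
  '9' = 0x39 → acc = 0x70
  '8' = 0x38 → acc = 0x48
  ',' = 0x2C → acc = 0x64
  '1' = 0x31 → acc = 0x55
  '2' = 0x32 → acc = 0x67
  '9' = 0x39 → acc = 0x5E
  '8' = 0x38 → acc = 0x66
  ',' = 0x2C → acc = 0x4A
  '1' = 0x31 → acc = 0x7B
  '5' = 0x35 → acc = 0x4E
Checksum = 0x4E.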